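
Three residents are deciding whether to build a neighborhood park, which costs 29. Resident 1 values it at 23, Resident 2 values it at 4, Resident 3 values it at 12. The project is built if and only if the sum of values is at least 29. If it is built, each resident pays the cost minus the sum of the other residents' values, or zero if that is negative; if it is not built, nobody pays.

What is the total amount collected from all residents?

15

Total value 39 ≥ cost 29, so it is built.
Resident 1: others sum to 16; max(0, 29 - 16) = 13.
Resident 2: others sum to 35; max(0, 29 - 35) = 0.
Resident 3: others sum to 27; max(0, 29 - 27) = 2.
Total collected = 13 + 0 + 2 = 15.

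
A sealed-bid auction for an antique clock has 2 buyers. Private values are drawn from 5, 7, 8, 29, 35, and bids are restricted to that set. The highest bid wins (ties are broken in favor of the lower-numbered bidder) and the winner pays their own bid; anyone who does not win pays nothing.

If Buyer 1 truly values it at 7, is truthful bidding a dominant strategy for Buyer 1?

No

Consider the case where Buyer 2 bids 5.
Truthful bid 7: wins, pays 7, utility 7 - 7 = 0.
Bid 5 instead: wins, pays 5, utility 7 - 5 = 2.
Since 2 > 0, bidding 5 is strictly better here, so truthful bidding is not dominant.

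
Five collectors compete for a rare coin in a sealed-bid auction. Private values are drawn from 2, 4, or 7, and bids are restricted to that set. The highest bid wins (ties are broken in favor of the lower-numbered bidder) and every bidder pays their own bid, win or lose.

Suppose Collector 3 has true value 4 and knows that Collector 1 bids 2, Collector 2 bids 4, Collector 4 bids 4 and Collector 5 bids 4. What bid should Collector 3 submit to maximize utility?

Bid 2: loses but pays 2, utility -2.
Bid 4: loses but pays 4, utility -4.
Bid 7: wins, pays 7, utility 4 - 7 = -3.
The best choice is 2 with utility -2.

2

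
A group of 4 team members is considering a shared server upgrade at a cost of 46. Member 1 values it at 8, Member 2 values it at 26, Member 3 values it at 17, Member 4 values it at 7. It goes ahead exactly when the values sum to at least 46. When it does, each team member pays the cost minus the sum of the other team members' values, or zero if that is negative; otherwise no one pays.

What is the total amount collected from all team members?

Total value 58 ≥ cost 46, so it is built.
Member 1: others sum to 50; max(0, 46 - 50) = 0.
Member 2: others sum to 32; max(0, 46 - 32) = 14.
Member 3: others sum to 41; max(0, 46 - 41) = 5.
Member 4: others sum to 51; max(0, 46 - 51) = 0.
Total collected = 0 + 14 + 5 + 0 = 19.

19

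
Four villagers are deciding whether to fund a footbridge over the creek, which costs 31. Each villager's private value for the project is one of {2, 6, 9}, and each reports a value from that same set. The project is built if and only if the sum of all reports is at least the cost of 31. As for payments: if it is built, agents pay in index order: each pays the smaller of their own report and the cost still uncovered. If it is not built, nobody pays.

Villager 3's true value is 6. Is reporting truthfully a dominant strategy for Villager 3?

Check each profile of the others' reports and compare truth against every alternative report.
Others report (2, 2, 2): truth gives 0, best alternative gives 0.
Others report (2, 2, 6): truth gives 0, best alternative gives 0.
Others report (2, 2, 9): truth gives 0, best alternative gives 0.
Others report (2, 6, 2): truth gives 0, best alternative gives 0.
Others report (2, 6, 6): truth gives 0, best alternative gives 0.
Others report (2, 6, 9): truth gives 0, best alternative gives 0.
(Remaining 21 profiles checked similarly; truth is weakly best in each.)
In every case the truthful report is at least as good as any alternative, so it is a dominant strategy.

Yes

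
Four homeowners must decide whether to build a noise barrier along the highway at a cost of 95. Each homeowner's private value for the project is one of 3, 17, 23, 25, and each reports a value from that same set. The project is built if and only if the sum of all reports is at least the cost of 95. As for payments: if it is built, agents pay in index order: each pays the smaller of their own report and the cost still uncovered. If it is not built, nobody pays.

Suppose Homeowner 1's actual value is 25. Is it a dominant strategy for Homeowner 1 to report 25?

Consider the case where Homeowner 2 reports 23, Homeowner 3 reports 25 and Homeowner 4 reports 25.
Truthful report 25: project built, pays 25, utility 25 - 25 = 0.
Report 23 instead: project built, pays 23, utility 25 - 23 = 2.
Since 2 > 0, reporting 23 is strictly better here, so truthful reporting is not dominant.

No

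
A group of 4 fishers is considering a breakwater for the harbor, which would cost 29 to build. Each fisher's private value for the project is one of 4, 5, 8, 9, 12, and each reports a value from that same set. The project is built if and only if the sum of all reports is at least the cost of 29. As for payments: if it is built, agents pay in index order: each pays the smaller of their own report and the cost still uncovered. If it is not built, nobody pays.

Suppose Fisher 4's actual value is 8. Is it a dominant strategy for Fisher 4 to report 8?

Yes

Check each profile of the others' reports and compare truth against every alternative report.
Others report (5, 12, 12): truth gives 8, best alternative gives 8.
Others report (8, 9, 12): truth gives 8, best alternative gives 8.
Others report (8, 12, 9): truth gives 8, best alternative gives 8.
Others report (8, 12, 12): truth gives 8, best alternative gives 8.
Others report (9, 8, 12): truth gives 8, best alternative gives 8.
Others report (9, 9, 12): truth gives 8, best alternative gives 8.
(Remaining 119 profiles checked similarly; truth is weakly best in each.)
In every case the truthful report is at least as good as any alternative, so it is a dominant strategy.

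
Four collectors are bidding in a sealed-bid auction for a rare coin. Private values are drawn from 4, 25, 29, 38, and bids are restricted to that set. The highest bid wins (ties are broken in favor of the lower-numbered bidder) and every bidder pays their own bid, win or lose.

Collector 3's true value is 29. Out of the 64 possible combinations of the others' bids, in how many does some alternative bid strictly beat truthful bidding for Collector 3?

54

Others bid (4, 4, 4): truth gives 0; bid 25 gives 4 > 0. Violating.
Others bid (4, 4, 25): truth gives 0; bid 25 gives 4 > 0. Violating.
Others bid (4, 4, 38): truth gives -29; bid 4 gives -4 > -29. Violating.
Others bid (4, 25, 38): truth gives -29; bid 4 gives -4 > -29. Violating.
Others bid (4, 4, 29): truth gives 0; no alternative beats it.
Others bid (4, 25, 4): truth gives 0; no alternative beats it.
(Checking all 64 profiles: 54 have a profitable deviation, 10 do not.)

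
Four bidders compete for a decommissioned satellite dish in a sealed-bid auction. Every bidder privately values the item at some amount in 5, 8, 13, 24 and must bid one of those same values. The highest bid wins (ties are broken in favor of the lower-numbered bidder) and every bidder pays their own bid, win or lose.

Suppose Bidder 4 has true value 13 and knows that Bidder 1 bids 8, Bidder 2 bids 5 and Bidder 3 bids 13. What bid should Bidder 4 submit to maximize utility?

Bid 5: loses but pays 5, utility -5.
Bid 8: loses but pays 8, utility -8.
Bid 13: loses but pays 13, utility -13.
Bid 24: wins, pays 24, utility 13 - 24 = -11.
The best choice is 5 with utility -5.

5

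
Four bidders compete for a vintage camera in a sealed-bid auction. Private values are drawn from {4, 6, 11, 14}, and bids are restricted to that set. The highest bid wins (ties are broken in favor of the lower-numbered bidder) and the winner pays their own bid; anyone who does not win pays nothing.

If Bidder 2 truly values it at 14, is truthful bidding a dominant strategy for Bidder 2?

Consider the case where Bidder 1 bids 4, Bidder 3 bids 4 and Bidder 4 bids 4.
Truthful bid 14: wins, pays 14, utility 14 - 14 = 0.
Bid 6 instead: wins, pays 6, utility 14 - 6 = 8.
Since 8 > 0, bidding 6 is strictly better here, so truthful bidding is not dominant.

No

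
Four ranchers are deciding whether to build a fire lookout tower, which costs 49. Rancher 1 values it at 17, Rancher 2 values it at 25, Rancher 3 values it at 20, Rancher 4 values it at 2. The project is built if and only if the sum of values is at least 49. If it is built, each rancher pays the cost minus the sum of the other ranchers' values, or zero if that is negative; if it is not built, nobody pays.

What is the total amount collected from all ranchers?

17

Total value 64 ≥ cost 49, so it is built.
Rancher 1: others sum to 47; max(0, 49 - 47) = 2.
Rancher 2: others sum to 39; max(0, 49 - 39) = 10.
Rancher 3: others sum to 44; max(0, 49 - 44) = 5.
Rancher 4: others sum to 62; max(0, 49 - 62) = 0.
Total collected = 2 + 10 + 5 + 0 = 17.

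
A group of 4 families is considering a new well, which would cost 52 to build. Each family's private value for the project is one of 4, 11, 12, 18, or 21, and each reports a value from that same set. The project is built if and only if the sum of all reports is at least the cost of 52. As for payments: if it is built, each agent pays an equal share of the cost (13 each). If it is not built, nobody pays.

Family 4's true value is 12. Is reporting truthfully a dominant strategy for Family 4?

Consider the case where Family 1 reports 4, Family 2 reports 18 and Family 3 reports 18.
Truthful report 12: project built, pays 13, utility 12 - 13 = -1.
Report 4 instead: project not built, utility 0.
Since 0 > -1, reporting 4 is strictly better here, so truthful reporting is not dominant.

No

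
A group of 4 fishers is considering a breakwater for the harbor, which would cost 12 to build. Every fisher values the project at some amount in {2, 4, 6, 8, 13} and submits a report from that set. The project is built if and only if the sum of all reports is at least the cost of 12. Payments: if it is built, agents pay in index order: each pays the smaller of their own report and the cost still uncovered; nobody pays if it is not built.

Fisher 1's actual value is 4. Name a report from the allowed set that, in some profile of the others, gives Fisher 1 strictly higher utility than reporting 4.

Suppose Fisher 2 reports 2, Fisher 3 reports 2 and Fisher 4 reports 6.
Report 4: project built, pays 4, utility 4 - 4 = 0.
Report 2: project built, pays 2, utility 4 - 2 = 2.
So reporting 2 beats truth here (2 > 0).

2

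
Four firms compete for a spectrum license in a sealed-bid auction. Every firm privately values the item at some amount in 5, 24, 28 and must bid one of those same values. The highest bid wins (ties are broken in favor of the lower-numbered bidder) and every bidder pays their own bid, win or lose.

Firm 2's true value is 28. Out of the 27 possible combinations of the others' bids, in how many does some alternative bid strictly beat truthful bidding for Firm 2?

13

Others bid (5, 5, 5): truth gives 0; bid 24 gives 4 > 0. Violating.
Others bid (5, 5, 24): truth gives 0; bid 24 gives 4 > 0. Violating.
Others bid (5, 24, 5): truth gives 0; bid 24 gives 4 > 0. Violating.
Others bid (5, 24, 24): truth gives 0; bid 24 gives 4 > 0. Violating.
Others bid (5, 5, 28): truth gives 0; no alternative beats it.
Others bid (5, 24, 28): truth gives 0; no alternative beats it.
(Checking all 27 profiles: 13 have a profitable deviation, 14 do not.)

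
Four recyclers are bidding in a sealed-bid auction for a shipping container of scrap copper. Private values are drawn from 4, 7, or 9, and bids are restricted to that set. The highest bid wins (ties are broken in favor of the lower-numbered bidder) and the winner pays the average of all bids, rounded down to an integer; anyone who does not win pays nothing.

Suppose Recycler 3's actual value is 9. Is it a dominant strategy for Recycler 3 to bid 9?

Consider the case where Recycler 1 bids 4, Recycler 2 bids 4 and Recycler 4 bids 4.
Truthful bid 9: wins, pays 5, utility 9 - 5 = 4.
Bid 7 instead: wins, pays 4, utility 9 - 4 = 5.
Since 5 > 4, bidding 7 is strictly better here, so truthful bidding is not dominant.

No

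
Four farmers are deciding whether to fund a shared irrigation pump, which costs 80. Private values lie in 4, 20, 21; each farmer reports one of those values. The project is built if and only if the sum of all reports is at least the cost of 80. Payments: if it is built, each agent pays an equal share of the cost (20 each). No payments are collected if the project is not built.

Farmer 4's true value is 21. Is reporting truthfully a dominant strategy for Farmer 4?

Check each profile of the others' reports and compare truth against every alternative report.
Others report (20, 20, 20): truth gives 1, best alternative gives 1.
Others report (20, 20, 21): truth gives 1, best alternative gives 1.
Others report (20, 21, 20): truth gives 1, best alternative gives 1.
Others report (20, 21, 21): truth gives 1, best alternative gives 1.
Others report (21, 20, 20): truth gives 1, best alternative gives 1.
Others report (21, 20, 21): truth gives 1, best alternative gives 1.
(Remaining 21 profiles checked similarly; truth is weakly best in each.)
In every case the truthful report is at least as good as any alternative, so it is a dominant strategy.

Yes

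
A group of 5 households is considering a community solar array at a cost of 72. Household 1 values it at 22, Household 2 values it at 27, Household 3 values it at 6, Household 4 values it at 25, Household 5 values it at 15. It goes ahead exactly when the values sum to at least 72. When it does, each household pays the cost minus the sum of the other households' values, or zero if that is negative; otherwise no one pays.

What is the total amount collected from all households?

6

Total value 95 ≥ cost 72, so it is built.
Household 1: others sum to 73; max(0, 72 - 73) = 0.
Household 2: others sum to 68; max(0, 72 - 68) = 4.
Household 3: others sum to 89; max(0, 72 - 89) = 0.
Household 4: others sum to 70; max(0, 72 - 70) = 2.
Household 5: others sum to 80; max(0, 72 - 80) = 0.
Total collected = 0 + 4 + 0 + 2 + 0 = 6.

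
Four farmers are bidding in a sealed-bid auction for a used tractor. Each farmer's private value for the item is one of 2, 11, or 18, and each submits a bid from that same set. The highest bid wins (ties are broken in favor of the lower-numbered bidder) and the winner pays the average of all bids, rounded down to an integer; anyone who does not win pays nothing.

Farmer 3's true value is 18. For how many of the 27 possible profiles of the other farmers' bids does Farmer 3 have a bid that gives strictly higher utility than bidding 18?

2

Others bid (2, 2, 2): truth gives 12; bid 11 gives 14 > 12. Violating.
Others bid (2, 2, 11): truth gives 10; bid 11 gives 12 > 10. Violating.
Others bid (2, 2, 18): truth gives 8; no alternative beats it.
Others bid (2, 11, 2): truth gives 10; no alternative beats it.
(Checking all 27 profiles: 2 have a profitable deviation, 25 do not.)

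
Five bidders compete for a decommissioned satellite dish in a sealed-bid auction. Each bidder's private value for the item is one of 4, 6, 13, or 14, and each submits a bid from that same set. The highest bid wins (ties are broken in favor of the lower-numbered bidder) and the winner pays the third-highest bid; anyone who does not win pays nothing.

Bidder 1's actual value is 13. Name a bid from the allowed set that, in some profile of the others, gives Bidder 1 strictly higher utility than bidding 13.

14

Suppose Bidder 2 bids 4, Bidder 3 bids 4, Bidder 4 bids 4 and Bidder 5 bids 14.
Bid 13: loses, pays 0, utility 0.
Bid 14: wins, pays 4, utility 13 - 4 = 9.
So bidding 14 beats truth here (9 > 0).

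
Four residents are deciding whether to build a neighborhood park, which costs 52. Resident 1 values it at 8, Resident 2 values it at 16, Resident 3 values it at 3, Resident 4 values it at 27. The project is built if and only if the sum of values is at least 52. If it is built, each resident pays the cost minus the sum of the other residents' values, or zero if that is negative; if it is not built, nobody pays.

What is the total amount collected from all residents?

Total value 54 ≥ cost 52, so it is built.
Resident 1: others sum to 46; max(0, 52 - 46) = 6.
Resident 2: others sum to 38; max(0, 52 - 38) = 14.
Resident 3: others sum to 51; max(0, 52 - 51) = 1.
Resident 4: others sum to 27; max(0, 52 - 27) = 25.
Total collected = 6 + 14 + 1 + 25 = 46.

46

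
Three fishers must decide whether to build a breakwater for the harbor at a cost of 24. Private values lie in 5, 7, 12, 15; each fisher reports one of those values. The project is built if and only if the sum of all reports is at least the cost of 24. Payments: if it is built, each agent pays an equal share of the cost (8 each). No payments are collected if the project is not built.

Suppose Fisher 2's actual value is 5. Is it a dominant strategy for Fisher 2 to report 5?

Yes

Check each profile of the others' reports and compare truth against every alternative report.
Others report (5, 12): truth gives 0, best alternative gives -3.
Others report (12, 5): truth gives 0, best alternative gives -3.
Others report (5, 15): truth gives -3, best alternative gives -3.
Others report (7, 12): truth gives -3, best alternative gives -3.
Others report (7, 15): truth gives -3, best alternative gives -3.
Others report (12, 7): truth gives -3, best alternative gives -3.
(Remaining 10 profiles checked similarly; truth is weakly best in each.)
In every case the truthful report is at least as good as any alternative, so it is a dominant strategy.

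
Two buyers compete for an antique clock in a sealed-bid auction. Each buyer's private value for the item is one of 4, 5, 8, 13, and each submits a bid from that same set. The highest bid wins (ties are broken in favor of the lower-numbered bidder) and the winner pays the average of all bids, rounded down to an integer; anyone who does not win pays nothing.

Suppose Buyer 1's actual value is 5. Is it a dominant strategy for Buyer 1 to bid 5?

Check each profile of the others' bids and compare truth against every alternative bid.
Others bid (4): truth gives 1, best alternative gives 1.
Others bid (5): truth gives 0, best alternative gives 0.
Others bid (8): truth gives 0, best alternative gives 0.
Others bid (13): truth gives 0, best alternative gives 0.
In every case the truthful bid is at least as good as any alternative, so it is a dominant strategy.

Yes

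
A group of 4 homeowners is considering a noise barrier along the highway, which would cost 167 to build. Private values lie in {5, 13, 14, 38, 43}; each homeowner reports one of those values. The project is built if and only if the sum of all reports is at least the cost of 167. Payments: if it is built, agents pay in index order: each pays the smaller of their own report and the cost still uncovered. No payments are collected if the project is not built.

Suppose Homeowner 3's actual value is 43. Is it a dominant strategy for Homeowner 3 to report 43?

Consider the case where Homeowner 1 reports 43, Homeowner 2 reports 43 and Homeowner 4 reports 43.
Truthful report 43: project built, pays 43, utility 43 - 43 = 0.
Report 38 instead: project built, pays 38, utility 43 - 38 = 5.
Since 5 > 0, reporting 38 is strictly better here, so truthful reporting is not dominant.

No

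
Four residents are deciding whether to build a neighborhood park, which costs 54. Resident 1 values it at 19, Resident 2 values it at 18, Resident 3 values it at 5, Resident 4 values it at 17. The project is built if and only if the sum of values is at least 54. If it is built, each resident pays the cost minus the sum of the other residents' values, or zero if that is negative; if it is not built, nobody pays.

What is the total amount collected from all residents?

Total value 59 ≥ cost 54, so it is built.
Resident 1: others sum to 40; max(0, 54 - 40) = 14.
Resident 2: others sum to 41; max(0, 54 - 41) = 13.
Resident 3: others sum to 54; max(0, 54 - 54) = 0.
Resident 4: others sum to 42; max(0, 54 - 42) = 12.
Total collected = 14 + 13 + 0 + 12 = 39.

39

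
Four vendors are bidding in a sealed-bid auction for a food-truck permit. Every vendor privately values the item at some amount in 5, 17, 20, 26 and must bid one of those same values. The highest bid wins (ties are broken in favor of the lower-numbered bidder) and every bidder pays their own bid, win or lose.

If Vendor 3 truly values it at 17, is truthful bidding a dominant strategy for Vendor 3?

No

Consider the case where Vendor 1 bids 5, Vendor 2 bids 5 and Vendor 4 bids 20.
Truthful bid 17: loses but pays 17, utility -17.
Bid 5 instead: loses but pays 5, utility -5.
Since -5 > -17, bidding 5 is strictly better here, so truthful bidding is not dominant.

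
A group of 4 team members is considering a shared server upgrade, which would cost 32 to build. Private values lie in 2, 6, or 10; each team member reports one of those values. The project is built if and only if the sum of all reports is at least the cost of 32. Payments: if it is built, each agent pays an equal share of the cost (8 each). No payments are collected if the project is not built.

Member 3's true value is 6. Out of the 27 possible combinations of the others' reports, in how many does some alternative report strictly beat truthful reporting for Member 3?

3

Others report (6, 10, 10): truth gives -2; report 2 gives 0 > -2. Violating.
Others report (10, 6, 10): truth gives -2; report 2 gives 0 > -2. Violating.
Others report (10, 10, 6): truth gives -2; report 2 gives 0 > -2. Violating.
Others report (2, 2, 2): truth gives 0; no alternative beats it.
Others report (2, 2, 6): truth gives 0; no alternative beats it.
(Checking all 27 profiles: 3 have a profitable deviation, 24 do not.)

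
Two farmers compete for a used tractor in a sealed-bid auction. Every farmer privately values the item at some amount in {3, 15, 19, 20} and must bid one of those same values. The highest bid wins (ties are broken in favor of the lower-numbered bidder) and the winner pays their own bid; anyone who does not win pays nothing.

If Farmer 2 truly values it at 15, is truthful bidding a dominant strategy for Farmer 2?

Yes

Check each profile of the others' bids and compare truth against every alternative bid.
Others bid (3): truth gives 0, best alternative gives 0.
Others bid (15): truth gives 0, best alternative gives 0.
Others bid (19): truth gives 0, best alternative gives 0.
Others bid (20): truth gives 0, best alternative gives 0.
In every case the truthful bid is at least as good as any alternative, so it is a dominant strategy.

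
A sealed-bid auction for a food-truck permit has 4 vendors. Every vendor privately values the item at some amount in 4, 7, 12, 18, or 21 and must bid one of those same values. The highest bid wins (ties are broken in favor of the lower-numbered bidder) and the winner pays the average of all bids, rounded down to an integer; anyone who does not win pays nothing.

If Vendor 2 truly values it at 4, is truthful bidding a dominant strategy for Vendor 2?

Yes

Check each profile of the others' bids and compare truth against every alternative bid.
Others bid (4, 7, 7): truth gives 0, best alternative gives -2.
Others bid (4, 4, 7): truth gives 0, best alternative gives -1.
Others bid (4, 7, 4): truth gives 0, best alternative gives -1.
Others bid (4, 4, 4): truth gives 0, best alternative gives 0.
Others bid (4, 4, 12): truth gives 0, best alternative gives 0.
Others bid (4, 4, 18): truth gives 0, best alternative gives 0.
(Remaining 119 profiles checked similarly; truth is weakly best in each.)
In every case the truthful bid is at least as good as any alternative, so it is a dominant strategy.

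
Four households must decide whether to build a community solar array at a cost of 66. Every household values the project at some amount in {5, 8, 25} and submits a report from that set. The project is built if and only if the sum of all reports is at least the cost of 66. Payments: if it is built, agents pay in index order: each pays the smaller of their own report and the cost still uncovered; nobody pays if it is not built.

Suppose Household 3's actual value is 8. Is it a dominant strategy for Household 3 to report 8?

No

Consider the case where Household 1 reports 25, Household 2 reports 25 and Household 4 reports 25.
Truthful report 8: project built, pays 8, utility 8 - 8 = 0.
Report 5 instead: project built, pays 5, utility 8 - 5 = 3.
Since 3 > 0, reporting 5 is strictly better here, so truthful reporting is not dominant.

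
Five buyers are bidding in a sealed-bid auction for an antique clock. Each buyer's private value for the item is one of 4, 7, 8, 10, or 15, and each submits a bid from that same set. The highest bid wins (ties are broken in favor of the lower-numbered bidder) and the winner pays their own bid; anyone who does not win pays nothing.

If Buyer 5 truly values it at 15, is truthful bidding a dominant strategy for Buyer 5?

No

Consider the case where Buyer 1 bids 4, Buyer 2 bids 4, Buyer 3 bids 4 and Buyer 4 bids 4.
Truthful bid 15: wins, pays 15, utility 15 - 15 = 0.
Bid 7 instead: wins, pays 7, utility 15 - 7 = 8.
Since 8 > 0, bidding 7 is strictly better here, so truthful bidding is not dominant.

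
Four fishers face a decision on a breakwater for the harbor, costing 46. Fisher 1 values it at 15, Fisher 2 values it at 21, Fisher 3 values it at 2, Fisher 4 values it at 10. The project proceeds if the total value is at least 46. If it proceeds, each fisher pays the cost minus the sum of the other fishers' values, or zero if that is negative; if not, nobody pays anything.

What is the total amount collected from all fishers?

Total value 48 ≥ cost 46, so it is built.
Fisher 1: others sum to 33; max(0, 46 - 33) = 13.
Fisher 2: others sum to 27; max(0, 46 - 27) = 19.
Fisher 3: others sum to 46; max(0, 46 - 46) = 0.
Fisher 4: others sum to 38; max(0, 46 - 38) = 8.
Total collected = 13 + 19 + 0 + 8 = 40.

40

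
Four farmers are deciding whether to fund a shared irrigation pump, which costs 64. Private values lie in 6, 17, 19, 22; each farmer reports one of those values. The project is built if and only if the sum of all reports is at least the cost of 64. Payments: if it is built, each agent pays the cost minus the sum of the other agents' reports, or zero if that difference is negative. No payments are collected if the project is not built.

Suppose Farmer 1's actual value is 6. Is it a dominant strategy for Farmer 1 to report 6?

Yes

Check each profile of the others' reports and compare truth against every alternative report.
Others report (6, 19, 22): truth gives 0, best alternative gives -11.
Others report (6, 22, 19): truth gives 0, best alternative gives -11.
Others report (19, 6, 22): truth gives 0, best alternative gives -11.
Others report (19, 22, 6): truth gives 0, best alternative gives -11.
Others report (22, 6, 19): truth gives 0, best alternative gives -11.
Others report (22, 19, 6): truth gives 0, best alternative gives -11.
(Remaining 58 profiles checked similarly; truth is weakly best in each.)
In every case the truthful report is at least as good as any alternative, so it is a dominant strategy.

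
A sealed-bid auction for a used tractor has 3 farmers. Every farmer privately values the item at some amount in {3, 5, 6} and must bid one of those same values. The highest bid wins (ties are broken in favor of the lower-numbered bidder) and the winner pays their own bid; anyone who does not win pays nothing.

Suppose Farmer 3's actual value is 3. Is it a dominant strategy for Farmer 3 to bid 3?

Check each profile of the others' bids and compare truth against every alternative bid.
Others bid (3, 3): truth gives 0, best alternative gives -2.
Others bid (3, 5): truth gives 0, best alternative gives 0.
Others bid (3, 6): truth gives 0, best alternative gives 0.
Others bid (5, 3): truth gives 0, best alternative gives 0.
Others bid (5, 5): truth gives 0, best alternative gives 0.
Others bid (5, 6): truth gives 0, best alternative gives 0.
(Remaining 3 profiles checked similarly; truth is weakly best in each.)
In every case the truthful bid is at least as good as any alternative, so it is a dominant strategy.

Yes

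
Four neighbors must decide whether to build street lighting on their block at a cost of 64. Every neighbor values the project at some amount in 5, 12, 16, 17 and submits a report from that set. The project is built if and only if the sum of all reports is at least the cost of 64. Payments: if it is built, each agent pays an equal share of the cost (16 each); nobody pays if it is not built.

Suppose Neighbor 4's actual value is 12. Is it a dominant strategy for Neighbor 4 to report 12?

Check each profile of the others' reports and compare truth against every alternative report.
Others report (5, 5, 5): truth gives 0, best alternative gives 0.
Others report (5, 5, 12): truth gives 0, best alternative gives 0.
Others report (5, 5, 16): truth gives 0, best alternative gives 0.
Others report (5, 5, 17): truth gives 0, best alternative gives 0.
Others report (5, 12, 5): truth gives 0, best alternative gives 0.
Others report (5, 12, 12): truth gives 0, best alternative gives 0.
(Remaining 58 profiles checked similarly; truth is weakly best in each.)
In every case the truthful report is at least as good as any alternative, so it is a dominant strategy.

Yes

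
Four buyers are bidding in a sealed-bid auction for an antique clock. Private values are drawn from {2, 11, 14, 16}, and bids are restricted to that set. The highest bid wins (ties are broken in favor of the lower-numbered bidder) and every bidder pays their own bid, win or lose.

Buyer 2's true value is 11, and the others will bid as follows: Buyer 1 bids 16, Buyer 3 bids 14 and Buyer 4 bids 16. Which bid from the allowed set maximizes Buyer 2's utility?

2

Bid 2: loses but pays 2, utility -2.
Bid 11: loses but pays 11, utility -11.
Bid 14: loses but pays 14, utility -14.
Bid 16: loses but pays 16, utility -16.
The best choice is 2 with utility -2.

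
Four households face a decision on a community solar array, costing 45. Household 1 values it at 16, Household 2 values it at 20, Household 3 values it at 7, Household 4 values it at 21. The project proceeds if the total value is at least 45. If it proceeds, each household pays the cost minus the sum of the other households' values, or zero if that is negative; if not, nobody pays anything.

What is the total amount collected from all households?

3

Total value 64 ≥ cost 45, so it is built.
Household 1: others sum to 48; max(0, 45 - 48) = 0.
Household 2: others sum to 44; max(0, 45 - 44) = 1.
Household 3: others sum to 57; max(0, 45 - 57) = 0.
Household 4: others sum to 43; max(0, 45 - 43) = 2.
Total collected = 0 + 1 + 0 + 2 = 3.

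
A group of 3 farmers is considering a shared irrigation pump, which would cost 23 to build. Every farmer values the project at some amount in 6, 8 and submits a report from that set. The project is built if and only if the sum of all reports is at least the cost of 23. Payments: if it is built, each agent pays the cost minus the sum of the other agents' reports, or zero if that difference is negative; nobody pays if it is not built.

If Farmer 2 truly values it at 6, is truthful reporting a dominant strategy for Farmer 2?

Check each profile of the others' reports and compare truth against every alternative report.
Others report (8, 8): truth gives 0, best alternative gives -1.
Others report (6, 6): truth gives 0, best alternative gives 0.
Others report (6, 8): truth gives 0, best alternative gives 0.
Others report (8, 6): truth gives 0, best alternative gives 0.
In every case the truthful report is at least as good as any alternative, so it is a dominant strategy.

Yes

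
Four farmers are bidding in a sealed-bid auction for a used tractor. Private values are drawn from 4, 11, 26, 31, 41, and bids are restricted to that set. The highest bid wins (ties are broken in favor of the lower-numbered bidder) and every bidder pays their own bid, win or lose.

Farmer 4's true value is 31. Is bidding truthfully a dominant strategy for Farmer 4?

Consider the case where Farmer 1 bids 4, Farmer 2 bids 4 and Farmer 3 bids 4.
Truthful bid 31: wins, pays 31, utility 31 - 31 = 0.
Bid 11 instead: wins, pays 11, utility 31 - 11 = 20.
Since 20 > 0, bidding 11 is strictly better here, so truthful bidding is not dominant.

No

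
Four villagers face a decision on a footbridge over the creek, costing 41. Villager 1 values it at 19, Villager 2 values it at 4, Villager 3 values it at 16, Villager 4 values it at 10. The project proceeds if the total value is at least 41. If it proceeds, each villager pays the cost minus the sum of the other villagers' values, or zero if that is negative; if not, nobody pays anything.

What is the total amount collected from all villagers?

21

Total value 49 ≥ cost 41, so it is built.
Villager 1: others sum to 30; max(0, 41 - 30) = 11.
Villager 2: others sum to 45; max(0, 41 - 45) = 0.
Villager 3: others sum to 33; max(0, 41 - 33) = 8.
Villager 4: others sum to 39; max(0, 41 - 39) = 2.
Total collected = 11 + 0 + 8 + 2 = 21.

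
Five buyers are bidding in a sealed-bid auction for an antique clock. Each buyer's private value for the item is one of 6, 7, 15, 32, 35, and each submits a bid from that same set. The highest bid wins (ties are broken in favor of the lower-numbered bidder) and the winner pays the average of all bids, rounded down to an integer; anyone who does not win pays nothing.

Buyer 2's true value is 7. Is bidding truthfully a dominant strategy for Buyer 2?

Yes

Check each profile of the others' bids and compare truth against every alternative bid.
Others bid (6, 6, 6, 6): truth gives 1, best alternative gives 0.
Others bid (6, 6, 6, 7): truth gives 1, best alternative gives 0.
Others bid (6, 6, 7, 6): truth gives 1, best alternative gives 0.
Others bid (6, 6, 7, 7): truth gives 1, best alternative gives 0.
Others bid (6, 7, 6, 6): truth gives 1, best alternative gives 0.
Others bid (6, 7, 6, 7): truth gives 1, best alternative gives 0.
(Remaining 619 profiles checked similarly; truth is weakly best in each.)
In every case the truthful bid is at least as good as any alternative, so it is a dominant strategy.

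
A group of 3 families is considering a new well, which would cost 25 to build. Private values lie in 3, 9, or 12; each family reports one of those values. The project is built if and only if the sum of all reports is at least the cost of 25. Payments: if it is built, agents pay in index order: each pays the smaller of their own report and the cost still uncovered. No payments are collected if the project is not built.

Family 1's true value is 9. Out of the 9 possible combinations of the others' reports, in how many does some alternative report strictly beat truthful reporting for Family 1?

1

Others report (12, 12): truth gives 0; report 3 gives 6 > 0. Violating.
Others report (3, 3): truth gives 0; no alternative beats it.
Others report (3, 9): truth gives 0; no alternative beats it.
(Checking all 9 profiles: 1 has a profitable deviation, 8 do not.)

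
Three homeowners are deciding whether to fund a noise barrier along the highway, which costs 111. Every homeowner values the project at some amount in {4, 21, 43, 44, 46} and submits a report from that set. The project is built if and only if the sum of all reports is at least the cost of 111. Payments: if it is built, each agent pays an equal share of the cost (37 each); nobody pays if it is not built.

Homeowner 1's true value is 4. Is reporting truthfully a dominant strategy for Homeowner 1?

Yes

Check each profile of the others' reports and compare truth against every alternative report.
Others report (44, 46): truth gives 0, best alternative gives -33.
Others report (46, 44): truth gives 0, best alternative gives -33.
Others report (46, 46): truth gives 0, best alternative gives -33.
Others report (4, 4): truth gives 0, best alternative gives 0.
Others report (4, 21): truth gives 0, best alternative gives 0.
Others report (4, 43): truth gives 0, best alternative gives 0.
(Remaining 19 profiles checked similarly; truth is weakly best in each.)
In every case the truthful report is at least as good as any alternative, so it is a dominant strategy.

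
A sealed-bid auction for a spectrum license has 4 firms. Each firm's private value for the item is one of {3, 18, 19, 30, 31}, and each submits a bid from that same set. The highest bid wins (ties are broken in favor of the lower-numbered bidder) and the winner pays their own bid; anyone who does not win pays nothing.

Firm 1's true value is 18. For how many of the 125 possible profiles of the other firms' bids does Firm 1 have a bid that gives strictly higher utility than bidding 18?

Others bid (3, 3, 3): truth gives 0; bid 3 gives 15 > 0. Violating.
Others bid (3, 3, 18): truth gives 0; no alternative beats it.
Others bid (3, 3, 19): truth gives 0; no alternative beats it.
(Checking all 125 profiles: 1 has a profitable deviation, 124 do not.)

1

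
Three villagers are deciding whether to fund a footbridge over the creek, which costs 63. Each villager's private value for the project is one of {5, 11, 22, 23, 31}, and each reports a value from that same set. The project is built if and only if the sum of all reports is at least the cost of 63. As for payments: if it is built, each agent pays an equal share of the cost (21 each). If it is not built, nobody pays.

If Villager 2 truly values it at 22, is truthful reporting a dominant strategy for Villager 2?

No

Consider the case where Villager 1 reports 5 and Villager 3 reports 31.
Truthful report 22: project not built, utility 0.
Report 31 instead: project built, pays 21, utility 22 - 21 = 1.
Since 1 > 0, reporting 31 is strictly better here, so truthful reporting is not dominant.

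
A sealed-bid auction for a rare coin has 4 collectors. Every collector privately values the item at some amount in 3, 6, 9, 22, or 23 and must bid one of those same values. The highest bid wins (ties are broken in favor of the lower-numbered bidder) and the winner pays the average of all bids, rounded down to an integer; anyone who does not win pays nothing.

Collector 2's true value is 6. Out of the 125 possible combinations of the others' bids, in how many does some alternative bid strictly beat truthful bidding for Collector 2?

Others bid (6, 3, 3): truth gives 0; bid 9 gives 1 > 0. Violating.
Others bid (3, 3, 3): truth gives 3; no alternative beats it.
Others bid (3, 3, 6): truth gives 2; no alternative beats it.
(Checking all 125 profiles: 1 has a profitable deviation, 124 do not.)

1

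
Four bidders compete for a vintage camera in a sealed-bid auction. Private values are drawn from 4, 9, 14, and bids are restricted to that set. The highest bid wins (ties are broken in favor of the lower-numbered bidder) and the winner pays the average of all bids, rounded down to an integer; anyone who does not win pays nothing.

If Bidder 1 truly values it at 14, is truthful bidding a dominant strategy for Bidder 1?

No

Consider the case where Bidder 2 bids 4, Bidder 3 bids 4 and Bidder 4 bids 4.
Truthful bid 14: wins, pays 6, utility 14 - 6 = 8.
Bid 4 instead: wins, pays 4, utility 14 - 4 = 10.
Since 10 > 8, bidding 4 is strictly better here, so truthful bidding is not dominant.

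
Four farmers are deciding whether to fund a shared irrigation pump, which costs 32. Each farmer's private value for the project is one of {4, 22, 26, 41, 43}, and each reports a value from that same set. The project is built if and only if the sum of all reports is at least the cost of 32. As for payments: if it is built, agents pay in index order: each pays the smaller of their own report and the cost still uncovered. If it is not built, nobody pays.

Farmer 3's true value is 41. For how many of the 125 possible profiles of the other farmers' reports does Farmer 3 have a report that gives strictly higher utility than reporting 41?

Others report (4, 4, 4): truth gives 17; report 22 gives 19 > 17. Violating.
Others report (4, 4, 22): truth gives 17; report 4 gives 37 > 17. Violating.
Others report (4, 4, 26): truth gives 17; report 4 gives 37 > 17. Violating.
Others report (4, 4, 41): truth gives 17; report 4 gives 37 > 17. Violating.
Others report (4, 26, 4): truth gives 39; no alternative beats it.
Others report (4, 26, 22): truth gives 39; no alternative beats it.
(Checking all 125 profiles: 15 have a profitable deviation, 110 do not.)

15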